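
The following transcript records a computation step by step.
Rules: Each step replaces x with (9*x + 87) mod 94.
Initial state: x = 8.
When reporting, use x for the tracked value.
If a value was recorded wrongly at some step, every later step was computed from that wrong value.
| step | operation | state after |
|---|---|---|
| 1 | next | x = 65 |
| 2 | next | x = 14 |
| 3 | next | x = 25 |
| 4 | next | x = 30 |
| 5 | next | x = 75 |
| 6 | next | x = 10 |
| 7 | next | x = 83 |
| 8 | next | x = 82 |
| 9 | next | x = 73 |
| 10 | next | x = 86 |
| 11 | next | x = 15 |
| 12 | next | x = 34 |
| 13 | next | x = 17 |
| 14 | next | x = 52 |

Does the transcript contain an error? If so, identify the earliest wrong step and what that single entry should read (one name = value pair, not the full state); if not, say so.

Recomputing the run from the initial state:
step 1: x = 65
step 2: x = 14
step 3: x = 25
step 4: x = 30
step 5: x = 75
step 6: x = 10
step 7: x = 83
step 8: x = 82
step 9: x = 73
step 10: x = 86
step 11: x = 15
step 12: x = 34
step 13: x = 17
step 14: x = 52
This matches the transcript at every step.

no error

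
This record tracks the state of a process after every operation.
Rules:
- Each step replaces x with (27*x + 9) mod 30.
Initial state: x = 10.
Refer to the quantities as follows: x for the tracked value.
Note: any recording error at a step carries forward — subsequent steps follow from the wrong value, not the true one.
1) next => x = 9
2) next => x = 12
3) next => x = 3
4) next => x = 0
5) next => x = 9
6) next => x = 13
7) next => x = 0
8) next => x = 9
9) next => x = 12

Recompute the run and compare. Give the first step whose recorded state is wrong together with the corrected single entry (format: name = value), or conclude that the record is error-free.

step 6, x = 12

Recomputing the run from the initial state:
step 1: x = 9
step 2: x = 12
step 3: x = 3
step 4: x = 0
step 5: x = 9
step 6: x = 12
step 7: x = 3
step 8: x = 0
step 9: x = 9
The first disagreement with the record is at step 6, where the value should be x = 12.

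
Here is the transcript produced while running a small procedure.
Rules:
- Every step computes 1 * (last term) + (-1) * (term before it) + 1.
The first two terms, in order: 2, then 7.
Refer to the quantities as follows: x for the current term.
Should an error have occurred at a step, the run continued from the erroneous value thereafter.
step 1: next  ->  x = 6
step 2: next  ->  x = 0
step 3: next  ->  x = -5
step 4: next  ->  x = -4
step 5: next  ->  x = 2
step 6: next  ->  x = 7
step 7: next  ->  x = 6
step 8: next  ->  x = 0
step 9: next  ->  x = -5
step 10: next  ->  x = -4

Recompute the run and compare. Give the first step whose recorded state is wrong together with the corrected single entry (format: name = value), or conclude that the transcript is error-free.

step 1: x = 1*(7) + (-1)*(2) + (1) = 6 -> matches
step 2: x = 1*(6) + (-1)*(7) + (1) = 0 -> confirmed correct
step 3: x = 1*(0) + (-1)*(6) + (1) = -5 -> exactly as logged
step 4: x = 1*(-5) + (-1)*(0) + (1) = -4 -> matches
step 5: x = 1*(-4) + (-1)*(-5) + (1) = 2 -> exactly as logged
step 6: x = 1*(2) + (-1)*(-4) + (1) = 7 -> in agreement
step 7: x = 1*(7) + (-1)*(2) + (1) = 6 -> same as recorded
step 8: x = 1*(6) + (-1)*(7) + (1) = 0 -> matches
step 9: x = 1*(0) + (-1)*(6) + (1) = -5 -> matches
step 10: x = 1*(-5) + (-1)*(0) + (1) = -4 -> consistent with the transcript
The whole run recomputes cleanly — no discrepancies.

no error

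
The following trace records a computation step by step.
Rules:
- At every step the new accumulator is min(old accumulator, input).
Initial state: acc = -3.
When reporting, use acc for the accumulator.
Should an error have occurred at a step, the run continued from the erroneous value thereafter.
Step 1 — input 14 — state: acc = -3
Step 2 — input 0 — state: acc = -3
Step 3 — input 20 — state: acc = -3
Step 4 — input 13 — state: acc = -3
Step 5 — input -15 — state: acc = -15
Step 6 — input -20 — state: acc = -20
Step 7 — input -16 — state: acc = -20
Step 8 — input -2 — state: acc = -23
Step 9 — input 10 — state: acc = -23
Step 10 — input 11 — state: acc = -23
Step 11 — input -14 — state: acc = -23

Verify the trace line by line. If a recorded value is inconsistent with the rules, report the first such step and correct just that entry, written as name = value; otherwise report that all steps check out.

step 8, acc = -20

step 1: acc = min(-3, 14) = -3 -> checks out
step 2: acc = min(-3, 0) = -3 -> consistent with the trace
step 3: acc = min(-3, 20) = -3 -> consistent with the trace
step 4: acc = min(-3, 13) = -3 -> no discrepancy
step 5: acc = min(-3, -15) = -15 -> matches
step 6: acc = min(-15, -20) = -20 -> consistent with the trace
step 7: acc = min(-20, -16) = -20 -> checks out
step 8: acc = min(-20, -2) = -20 -> this is not what the trace shows
The earliest wrong entry is at step 8: it should read acc = -20.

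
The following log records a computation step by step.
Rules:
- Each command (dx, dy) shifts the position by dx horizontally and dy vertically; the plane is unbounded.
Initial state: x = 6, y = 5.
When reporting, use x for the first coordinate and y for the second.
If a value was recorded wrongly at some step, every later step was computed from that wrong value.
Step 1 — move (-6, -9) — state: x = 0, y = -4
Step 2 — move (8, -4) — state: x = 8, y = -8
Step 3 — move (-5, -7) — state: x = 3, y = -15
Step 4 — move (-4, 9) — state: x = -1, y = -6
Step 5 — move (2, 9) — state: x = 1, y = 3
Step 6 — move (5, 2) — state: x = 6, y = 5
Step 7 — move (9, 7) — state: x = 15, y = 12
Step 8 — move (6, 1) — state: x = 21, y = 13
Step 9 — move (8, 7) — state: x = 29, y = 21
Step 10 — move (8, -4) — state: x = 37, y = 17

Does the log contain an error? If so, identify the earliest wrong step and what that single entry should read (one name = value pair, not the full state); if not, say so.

step 9, y = 20

Recomputing the run from the initial state:
step 1: x = 0, y = -4
step 2: x = 8, y = -8
step 3: x = 3, y = -15
step 4: x = -1, y = -6
step 5: x = 1, y = 3
step 6: x = 6, y = 5
step 7: x = 15, y = 12
step 8: x = 21, y = 13
step 9: x = 29, y = 20
step 10: x = 37, y = 16
The first disagreement with the log is at step 9, where the value should be y = 20.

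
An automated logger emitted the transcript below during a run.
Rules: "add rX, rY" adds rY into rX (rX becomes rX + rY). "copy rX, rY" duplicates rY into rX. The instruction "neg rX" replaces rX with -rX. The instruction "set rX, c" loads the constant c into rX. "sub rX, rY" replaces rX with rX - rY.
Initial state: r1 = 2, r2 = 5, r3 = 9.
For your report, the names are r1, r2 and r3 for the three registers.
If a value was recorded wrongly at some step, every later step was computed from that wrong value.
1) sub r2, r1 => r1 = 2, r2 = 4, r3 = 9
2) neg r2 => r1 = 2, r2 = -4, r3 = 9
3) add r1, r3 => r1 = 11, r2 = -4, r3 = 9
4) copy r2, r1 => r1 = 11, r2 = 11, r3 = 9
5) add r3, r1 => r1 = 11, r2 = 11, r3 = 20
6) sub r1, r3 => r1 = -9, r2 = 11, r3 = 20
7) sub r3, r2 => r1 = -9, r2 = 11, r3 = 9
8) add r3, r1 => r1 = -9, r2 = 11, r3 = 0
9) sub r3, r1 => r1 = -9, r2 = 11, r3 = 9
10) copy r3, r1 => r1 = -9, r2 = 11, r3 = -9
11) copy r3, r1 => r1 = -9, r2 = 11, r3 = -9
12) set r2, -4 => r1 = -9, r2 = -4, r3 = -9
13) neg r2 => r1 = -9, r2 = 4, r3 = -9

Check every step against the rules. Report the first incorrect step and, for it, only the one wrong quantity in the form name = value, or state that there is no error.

Recomputing the run from the initial state:
step 1: r1 = 2, r2 = 3, r3 = 9
step 2: r1 = 2, r2 = -3, r3 = 9
step 3: r1 = 11, r2 = -3, r3 = 9
step 4: r1 = 11, r2 = 11, r3 = 9
step 5: r1 = 11, r2 = 11, r3 = 20
step 6: r1 = -9, r2 = 11, r3 = 20
step 7: r1 = -9, r2 = 11, r3 = 9
step 8: r1 = -9, r2 = 11, r3 = 0
step 9: r1 = -9, r2 = 11, r3 = 9
step 10: r1 = -9, r2 = 11, r3 = -9
step 11: r1 = -9, r2 = 11, r3 = -9
step 12: r1 = -9, r2 = -4, r3 = -9
step 13: r1 = -9, r2 = 4, r3 = -9
The first disagreement with the transcript is at step 1, where the value should be r2 = 3.

step 1, r2 = 3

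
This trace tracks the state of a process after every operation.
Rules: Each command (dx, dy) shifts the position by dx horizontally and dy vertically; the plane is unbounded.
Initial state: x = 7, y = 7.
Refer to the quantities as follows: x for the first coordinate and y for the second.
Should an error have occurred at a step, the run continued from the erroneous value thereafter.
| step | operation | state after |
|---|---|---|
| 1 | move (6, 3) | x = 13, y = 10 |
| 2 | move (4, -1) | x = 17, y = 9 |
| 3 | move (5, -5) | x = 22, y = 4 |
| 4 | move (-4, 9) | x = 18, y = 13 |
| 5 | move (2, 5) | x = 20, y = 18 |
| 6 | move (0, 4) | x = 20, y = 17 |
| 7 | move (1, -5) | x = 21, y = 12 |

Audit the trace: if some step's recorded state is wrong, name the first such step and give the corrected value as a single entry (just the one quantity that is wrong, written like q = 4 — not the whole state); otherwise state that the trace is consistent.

step 6, y = 22

step 1: x = 7 + (6) = 13, y = 7 + (3) = 10 -> same as recorded
step 2: x = 13 + (4) = 17, y = 10 + (-1) = 9 -> agrees with the trace
step 3: x = 17 + (5) = 22, y = 9 + (-5) = 4 -> confirmed correct
step 4: x = 22 + (-4) = 18, y = 4 + (9) = 13 -> consistent with the trace
step 5: x = 18 + (2) = 20, y = 13 + (5) = 18 -> agrees with the trace
step 6: x = 20 + (0) = 20, y = 18 + (4) = 22 -> not what was recorded
That makes step 6 the first incorrect line — y = 22 is what it should show.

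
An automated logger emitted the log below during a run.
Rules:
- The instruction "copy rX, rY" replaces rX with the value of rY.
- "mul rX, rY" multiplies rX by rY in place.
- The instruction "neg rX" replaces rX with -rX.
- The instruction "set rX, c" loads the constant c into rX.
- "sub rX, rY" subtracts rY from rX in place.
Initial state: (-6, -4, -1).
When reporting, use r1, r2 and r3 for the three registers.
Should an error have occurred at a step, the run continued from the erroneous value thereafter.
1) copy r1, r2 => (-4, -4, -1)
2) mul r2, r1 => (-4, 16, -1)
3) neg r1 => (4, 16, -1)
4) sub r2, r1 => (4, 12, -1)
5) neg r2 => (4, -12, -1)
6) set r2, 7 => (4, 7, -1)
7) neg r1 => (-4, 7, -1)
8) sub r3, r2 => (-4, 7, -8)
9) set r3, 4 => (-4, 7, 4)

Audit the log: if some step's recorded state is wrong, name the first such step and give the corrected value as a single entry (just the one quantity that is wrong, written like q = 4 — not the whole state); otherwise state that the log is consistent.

step 1: r1 = -4 -> confirmed correct
step 2: r2 = -4 * -4 = 16 -> verified
step 3: r1 = -(-4) = 4 -> consistent with the log
step 4: r2 = 16 - 4 = 12 -> in agreement
step 5: r2 = -(12) = -12 -> matches
step 6: r2 = 7 -> no discrepancy
step 7: r1 = -(4) = -4 -> agrees with the log
step 8: r3 = -1 - 7 = -8 -> same as recorded
step 9: r3 = 4 -> consistent with the log
No step deviates from the rules.

no error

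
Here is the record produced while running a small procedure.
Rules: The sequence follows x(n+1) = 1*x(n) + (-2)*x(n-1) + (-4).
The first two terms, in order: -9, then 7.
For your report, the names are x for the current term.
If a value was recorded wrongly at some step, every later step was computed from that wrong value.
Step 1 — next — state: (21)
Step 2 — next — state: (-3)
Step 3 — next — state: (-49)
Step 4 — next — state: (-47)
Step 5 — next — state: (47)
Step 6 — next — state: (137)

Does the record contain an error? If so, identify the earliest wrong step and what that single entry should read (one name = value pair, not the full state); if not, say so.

step 2, x = 3

Step 1: x = 1*(7) + (-2)*(-9) + (-4) = 21 — verified.
Step 2: x = 1*(21) + (-2)*(7) + (-4) = 3 — not what was recorded.
The earliest wrong entry is at step 2: it should read x = 3.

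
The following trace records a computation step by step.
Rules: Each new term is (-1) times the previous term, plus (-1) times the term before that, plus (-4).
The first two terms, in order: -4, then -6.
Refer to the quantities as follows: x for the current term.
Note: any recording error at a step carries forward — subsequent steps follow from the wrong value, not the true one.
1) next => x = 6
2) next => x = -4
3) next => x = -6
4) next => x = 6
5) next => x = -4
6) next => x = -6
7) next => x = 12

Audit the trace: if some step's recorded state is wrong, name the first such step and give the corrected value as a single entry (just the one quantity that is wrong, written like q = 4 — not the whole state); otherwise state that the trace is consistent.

step 7, x = 6

Recomputing the run from the initial state:
step 1: x = 6
step 2: x = -4
step 3: x = -6
step 4: x = 6
step 5: x = -4
step 6: x = -6
step 7: x = 6
The first disagreement with the trace is at step 7, where the value should be x = 6.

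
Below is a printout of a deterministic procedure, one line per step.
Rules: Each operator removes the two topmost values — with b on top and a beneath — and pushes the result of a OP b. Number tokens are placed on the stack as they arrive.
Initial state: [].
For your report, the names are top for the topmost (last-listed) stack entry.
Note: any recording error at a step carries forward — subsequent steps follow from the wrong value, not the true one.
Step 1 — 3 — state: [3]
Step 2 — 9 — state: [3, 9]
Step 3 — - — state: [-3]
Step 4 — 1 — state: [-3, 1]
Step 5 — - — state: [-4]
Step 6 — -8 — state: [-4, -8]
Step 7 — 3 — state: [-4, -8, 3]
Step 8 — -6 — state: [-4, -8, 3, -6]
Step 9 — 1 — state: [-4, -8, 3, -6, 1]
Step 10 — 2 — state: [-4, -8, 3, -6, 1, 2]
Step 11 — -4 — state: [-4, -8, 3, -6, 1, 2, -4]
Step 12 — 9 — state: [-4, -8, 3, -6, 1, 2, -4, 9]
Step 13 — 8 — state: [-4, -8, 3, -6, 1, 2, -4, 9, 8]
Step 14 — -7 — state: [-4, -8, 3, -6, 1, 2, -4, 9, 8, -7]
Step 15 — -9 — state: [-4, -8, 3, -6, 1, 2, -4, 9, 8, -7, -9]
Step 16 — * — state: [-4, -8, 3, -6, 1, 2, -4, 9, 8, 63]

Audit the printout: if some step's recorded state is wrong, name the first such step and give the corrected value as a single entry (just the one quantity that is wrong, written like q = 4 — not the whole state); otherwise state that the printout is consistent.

Step 1: push 3: top = 3 — no discrepancy.
Step 2: push 9: top = 9 — confirmed correct.
Step 3: 3 - 9 = -6 — the recorded entry deviates here.
First incorrect step: 3; the correct value is top = -6.

step 3, top = -6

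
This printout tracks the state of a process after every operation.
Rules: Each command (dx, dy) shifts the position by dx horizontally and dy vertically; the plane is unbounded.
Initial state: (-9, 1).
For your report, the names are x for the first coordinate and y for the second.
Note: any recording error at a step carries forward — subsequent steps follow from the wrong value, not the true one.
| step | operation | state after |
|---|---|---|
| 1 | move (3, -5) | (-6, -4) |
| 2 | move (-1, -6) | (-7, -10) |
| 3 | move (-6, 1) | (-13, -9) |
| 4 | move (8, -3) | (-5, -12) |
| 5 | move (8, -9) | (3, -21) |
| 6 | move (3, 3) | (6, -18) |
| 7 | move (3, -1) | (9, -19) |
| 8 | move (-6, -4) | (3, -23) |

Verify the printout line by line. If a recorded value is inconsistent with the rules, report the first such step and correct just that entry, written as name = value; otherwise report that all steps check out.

no error

Step 1: x = -9 + (3) = -6, y = 1 + (-5) = -4 — confirmed correct.
Step 2: x = -6 + (-1) = -7, y = -4 + (-6) = -10 — verified.
Step 3: x = -7 + (-6) = -13, y = -10 + (1) = -9 — in agreement.
Step 4: x = -13 + (8) = -5, y = -9 + (-3) = -12 — consistent with the printout.
Step 5: x = -5 + (8) = 3, y = -12 + (-9) = -21 — in agreement.
Step 6: x = 3 + (3) = 6, y = -21 + (3) = -18 — checks out.
Step 7: x = 6 + (3) = 9, y = -18 + (-1) = -19 — confirmed correct.
Step 8: x = 9 + (-6) = 3, y = -19 + (-4) = -23 — verified.
All entries verified; no error found.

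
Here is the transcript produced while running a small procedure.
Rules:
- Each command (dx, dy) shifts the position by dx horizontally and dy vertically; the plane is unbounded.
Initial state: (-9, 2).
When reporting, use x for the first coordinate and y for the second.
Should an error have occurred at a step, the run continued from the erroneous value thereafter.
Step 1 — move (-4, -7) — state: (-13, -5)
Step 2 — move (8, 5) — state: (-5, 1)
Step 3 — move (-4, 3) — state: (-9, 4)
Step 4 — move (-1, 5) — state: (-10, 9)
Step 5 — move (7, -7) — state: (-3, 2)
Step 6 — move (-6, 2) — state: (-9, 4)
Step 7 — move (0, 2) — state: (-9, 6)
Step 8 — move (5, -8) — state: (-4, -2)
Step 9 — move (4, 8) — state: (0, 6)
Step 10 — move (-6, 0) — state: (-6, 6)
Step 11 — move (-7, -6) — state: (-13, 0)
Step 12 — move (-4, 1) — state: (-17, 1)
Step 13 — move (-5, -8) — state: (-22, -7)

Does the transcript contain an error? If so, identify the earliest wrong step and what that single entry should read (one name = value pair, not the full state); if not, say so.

Recomputing the run from the initial state:
step 1: x = -13, y = -5
step 2: x = -5, y = 0
step 3: x = -9, y = 3
step 4: x = -10, y = 8
step 5: x = -3, y = 1
step 6: x = -9, y = 3
step 7: x = -9, y = 5
step 8: x = -4, y = -3
step 9: x = 0, y = 5
step 10: x = -6, y = 5
step 11: x = -13, y = -1
step 12: x = -17, y = 0
step 13: x = -22, y = -8
The first disagreement with the transcript is at step 2, where the value should be y = 0.

step 2, y = 0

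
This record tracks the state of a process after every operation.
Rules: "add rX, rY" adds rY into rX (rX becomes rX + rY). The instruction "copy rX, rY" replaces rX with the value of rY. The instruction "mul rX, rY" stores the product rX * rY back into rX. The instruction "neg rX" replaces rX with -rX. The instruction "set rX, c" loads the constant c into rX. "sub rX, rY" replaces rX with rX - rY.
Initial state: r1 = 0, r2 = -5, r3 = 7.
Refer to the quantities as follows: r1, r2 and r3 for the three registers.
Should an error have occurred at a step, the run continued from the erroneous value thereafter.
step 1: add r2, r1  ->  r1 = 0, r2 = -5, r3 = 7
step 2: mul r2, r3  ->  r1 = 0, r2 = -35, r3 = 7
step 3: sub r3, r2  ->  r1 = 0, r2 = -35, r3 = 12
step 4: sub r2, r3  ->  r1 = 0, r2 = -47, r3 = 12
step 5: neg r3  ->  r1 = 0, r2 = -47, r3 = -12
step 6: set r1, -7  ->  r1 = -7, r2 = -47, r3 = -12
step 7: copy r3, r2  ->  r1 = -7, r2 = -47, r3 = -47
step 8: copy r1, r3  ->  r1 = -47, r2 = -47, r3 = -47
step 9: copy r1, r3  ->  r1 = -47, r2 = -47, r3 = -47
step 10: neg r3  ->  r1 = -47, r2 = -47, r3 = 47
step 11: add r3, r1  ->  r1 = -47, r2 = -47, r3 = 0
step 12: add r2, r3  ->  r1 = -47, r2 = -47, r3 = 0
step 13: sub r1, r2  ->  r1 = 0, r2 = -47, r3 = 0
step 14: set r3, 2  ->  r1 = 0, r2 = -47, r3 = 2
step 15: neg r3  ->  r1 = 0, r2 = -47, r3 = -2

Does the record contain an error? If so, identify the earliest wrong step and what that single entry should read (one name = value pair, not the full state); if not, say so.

step 3, r3 = 42

step 1: r2 = -5 + 0 = -5 -> exactly as logged
step 2: r2 = -5 * 7 = -35 -> confirmed correct
step 3: r3 = 7 - -35 = 42 -> the recorded entry deviates here
Conclusion: step 3 carries the first error; the entry should be r3 = 42.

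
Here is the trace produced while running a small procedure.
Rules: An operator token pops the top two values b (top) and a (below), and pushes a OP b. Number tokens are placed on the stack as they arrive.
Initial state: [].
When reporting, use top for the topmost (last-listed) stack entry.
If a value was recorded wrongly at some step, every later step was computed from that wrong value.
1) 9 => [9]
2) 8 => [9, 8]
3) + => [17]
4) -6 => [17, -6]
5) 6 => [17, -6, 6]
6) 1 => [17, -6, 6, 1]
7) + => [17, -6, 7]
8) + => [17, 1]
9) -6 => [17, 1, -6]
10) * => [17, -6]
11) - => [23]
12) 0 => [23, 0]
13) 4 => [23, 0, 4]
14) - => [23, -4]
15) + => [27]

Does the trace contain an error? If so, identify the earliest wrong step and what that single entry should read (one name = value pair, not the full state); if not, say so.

step 15, top = 19

Recomputing the run from the initial state:
step 1: [9]
step 2: [9, 8]
step 3: [17]
step 4: [17, -6]
step 5: [17, -6, 6]
step 6: [17, -6, 6, 1]
step 7: [17, -6, 7]
step 8: [17, 1]
step 9: [17, 1, -6]
step 10: [17, -6]
step 11: [23]
step 12: [23, 0]
step 13: [23, 0, 4]
step 14: [23, -4]
step 15: [19]
The first disagreement with the trace is at step 15, where the value should be top = 19.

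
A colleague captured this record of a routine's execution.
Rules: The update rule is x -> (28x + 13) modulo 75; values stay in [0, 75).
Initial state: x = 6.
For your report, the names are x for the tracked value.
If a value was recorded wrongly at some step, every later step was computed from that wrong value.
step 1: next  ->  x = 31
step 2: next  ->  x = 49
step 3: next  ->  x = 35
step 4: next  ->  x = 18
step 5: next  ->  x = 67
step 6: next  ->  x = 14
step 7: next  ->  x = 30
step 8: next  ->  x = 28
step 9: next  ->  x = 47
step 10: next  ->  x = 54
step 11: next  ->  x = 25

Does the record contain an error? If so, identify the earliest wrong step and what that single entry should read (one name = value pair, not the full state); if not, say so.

step 2, x = 56

Recomputing the run from the initial state:
step 1: x = 31
step 2: x = 56
step 3: x = 6
step 4: x = 31
step 5: x = 56
step 6: x = 6
step 7: x = 31
step 8: x = 56
step 9: x = 6
step 10: x = 31
step 11: x = 56
The first disagreement with the record is at step 2, where the value should be x = 56.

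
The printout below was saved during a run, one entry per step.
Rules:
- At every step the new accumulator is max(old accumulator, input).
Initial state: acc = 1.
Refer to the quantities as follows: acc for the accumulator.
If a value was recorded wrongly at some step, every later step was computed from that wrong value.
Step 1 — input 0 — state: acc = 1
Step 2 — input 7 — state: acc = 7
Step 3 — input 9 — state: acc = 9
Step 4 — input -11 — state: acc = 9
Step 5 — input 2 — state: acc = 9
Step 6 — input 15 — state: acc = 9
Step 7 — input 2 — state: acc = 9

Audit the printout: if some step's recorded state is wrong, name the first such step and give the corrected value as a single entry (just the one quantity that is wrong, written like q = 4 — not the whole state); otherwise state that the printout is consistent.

step 6, acc = 15

Recomputing the run from the initial state:
step 1: acc = 1
step 2: acc = 7
step 3: acc = 9
step 4: acc = 9
step 5: acc = 9
step 6: acc = 15
step 7: acc = 15
The first disagreement with the printout is at step 6, where the value should be acc = 15.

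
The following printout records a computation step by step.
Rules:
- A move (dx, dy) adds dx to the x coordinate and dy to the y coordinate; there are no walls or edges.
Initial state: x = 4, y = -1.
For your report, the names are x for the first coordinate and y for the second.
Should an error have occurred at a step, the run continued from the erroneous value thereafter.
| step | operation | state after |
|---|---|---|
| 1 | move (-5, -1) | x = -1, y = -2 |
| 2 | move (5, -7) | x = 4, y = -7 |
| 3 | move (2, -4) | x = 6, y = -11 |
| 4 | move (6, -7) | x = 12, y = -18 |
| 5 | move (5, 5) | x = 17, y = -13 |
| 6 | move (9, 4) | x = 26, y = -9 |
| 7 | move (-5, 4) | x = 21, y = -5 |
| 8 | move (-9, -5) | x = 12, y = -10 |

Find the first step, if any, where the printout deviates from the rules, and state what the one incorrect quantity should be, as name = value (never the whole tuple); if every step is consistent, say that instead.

step 2, y = -9

1. x = 4 + (-5) = -1, y = -1 + (-1) = -2 (matches)
2. x = -1 + (5) = 4, y = -2 + (-7) = -9 (the printout disagrees here)
So the first discrepancy is step 2, where the right value is y = -9.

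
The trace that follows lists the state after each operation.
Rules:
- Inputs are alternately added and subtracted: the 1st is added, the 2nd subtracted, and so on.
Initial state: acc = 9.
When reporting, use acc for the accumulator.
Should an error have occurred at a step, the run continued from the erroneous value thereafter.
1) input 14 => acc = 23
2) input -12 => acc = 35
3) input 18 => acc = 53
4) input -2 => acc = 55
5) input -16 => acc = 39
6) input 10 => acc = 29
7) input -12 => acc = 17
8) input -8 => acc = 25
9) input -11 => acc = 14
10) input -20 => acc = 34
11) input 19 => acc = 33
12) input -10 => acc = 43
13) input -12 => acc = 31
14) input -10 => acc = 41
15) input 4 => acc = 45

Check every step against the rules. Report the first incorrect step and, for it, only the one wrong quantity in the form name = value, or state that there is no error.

1. acc = 9 + 14 = 23 (checks out)
2. acc = 23 - -12 = 35 (checks out)
3. acc = 35 + 18 = 53 (verified)
4. acc = 53 - -2 = 55 (same as recorded)
5. acc = 55 + -16 = 39 (consistent with the trace)
6. acc = 39 - 10 = 29 (agrees with the trace)
7. acc = 29 + -12 = 17 (matches)
8. acc = 17 - -8 = 25 (same as recorded)
9. acc = 25 + -11 = 14 (verified)
10. acc = 14 - -20 = 34 (no discrepancy)
11. acc = 34 + 19 = 53 (a discrepancy with the trace)
The audit stops at step 11: the recorded entry is wrong and should be acc = 53.

step 11, acc = 53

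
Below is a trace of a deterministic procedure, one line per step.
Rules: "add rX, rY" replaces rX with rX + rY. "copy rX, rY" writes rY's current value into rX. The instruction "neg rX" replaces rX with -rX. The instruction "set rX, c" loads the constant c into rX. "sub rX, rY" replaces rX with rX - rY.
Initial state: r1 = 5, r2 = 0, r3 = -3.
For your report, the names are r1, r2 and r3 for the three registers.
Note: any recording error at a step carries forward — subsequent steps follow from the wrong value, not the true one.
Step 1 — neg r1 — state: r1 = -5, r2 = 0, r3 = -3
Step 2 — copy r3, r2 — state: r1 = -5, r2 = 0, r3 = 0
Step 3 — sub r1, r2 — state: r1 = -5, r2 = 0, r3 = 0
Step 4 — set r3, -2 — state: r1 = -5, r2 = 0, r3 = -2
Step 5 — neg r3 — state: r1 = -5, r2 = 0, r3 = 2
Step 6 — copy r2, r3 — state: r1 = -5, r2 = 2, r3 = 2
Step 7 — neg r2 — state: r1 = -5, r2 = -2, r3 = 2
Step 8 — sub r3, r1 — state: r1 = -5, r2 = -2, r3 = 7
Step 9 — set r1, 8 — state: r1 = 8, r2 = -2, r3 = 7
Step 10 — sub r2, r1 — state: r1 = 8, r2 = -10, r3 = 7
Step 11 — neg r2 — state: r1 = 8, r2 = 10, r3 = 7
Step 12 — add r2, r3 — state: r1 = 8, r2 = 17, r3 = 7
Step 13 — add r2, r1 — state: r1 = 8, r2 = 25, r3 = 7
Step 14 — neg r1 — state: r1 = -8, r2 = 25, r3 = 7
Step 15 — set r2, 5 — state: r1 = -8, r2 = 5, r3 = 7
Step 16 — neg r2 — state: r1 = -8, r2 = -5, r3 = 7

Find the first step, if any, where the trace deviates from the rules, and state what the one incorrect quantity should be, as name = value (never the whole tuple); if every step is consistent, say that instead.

no error

Recomputing the run from the initial state:
step 1: r1 = -5, r2 = 0, r3 = -3
step 2: r1 = -5, r2 = 0, r3 = 0
step 3: r1 = -5, r2 = 0, r3 = 0
step 4: r1 = -5, r2 = 0, r3 = -2
step 5: r1 = -5, r2 = 0, r3 = 2
step 6: r1 = -5, r2 = 2, r3 = 2
step 7: r1 = -5, r2 = -2, r3 = 2
step 8: r1 = -5, r2 = -2, r3 = 7
step 9: r1 = 8, r2 = -2, r3 = 7
step 10: r1 = 8, r2 = -10, r3 = 7
step 11: r1 = 8, r2 = 10, r3 = 7
step 12: r1 = 8, r2 = 17, r3 = 7
step 13: r1 = 8, r2 = 25, r3 = 7
step 14: r1 = -8, r2 = 25, r3 = 7
step 15: r1 = -8, r2 = 5, r3 = 7
step 16: r1 = -8, r2 = -5, r3 = 7
This matches the trace at every step.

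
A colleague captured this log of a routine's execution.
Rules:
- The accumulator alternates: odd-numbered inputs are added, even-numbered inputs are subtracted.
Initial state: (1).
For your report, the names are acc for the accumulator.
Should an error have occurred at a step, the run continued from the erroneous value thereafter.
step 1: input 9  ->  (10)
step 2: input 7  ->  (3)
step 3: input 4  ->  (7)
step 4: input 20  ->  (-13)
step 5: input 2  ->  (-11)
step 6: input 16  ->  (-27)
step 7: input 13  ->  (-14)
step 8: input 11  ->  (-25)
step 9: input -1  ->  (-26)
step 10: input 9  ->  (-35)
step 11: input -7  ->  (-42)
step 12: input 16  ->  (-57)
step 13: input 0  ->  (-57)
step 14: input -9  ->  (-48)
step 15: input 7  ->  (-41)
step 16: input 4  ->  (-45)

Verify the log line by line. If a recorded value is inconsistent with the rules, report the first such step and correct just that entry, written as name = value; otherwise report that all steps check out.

step 1: acc = 1 + 9 = 10 -> verified
step 2: acc = 10 - 7 = 3 -> agrees with the log
step 3: acc = 3 + 4 = 7 -> verified
step 4: acc = 7 - 20 = -13 -> consistent with the log
step 5: acc = -13 + 2 = -11 -> agrees with the log
step 6: acc = -11 - 16 = -27 -> same as recorded
step 7: acc = -27 + 13 = -14 -> exactly as logged
step 8: acc = -14 - 11 = -25 -> exactly as logged
step 9: acc = -25 + -1 = -26 -> in agreement
step 10: acc = -26 - 9 = -35 -> no discrepancy
step 11: acc = -35 + -7 = -42 -> in agreement
step 12: acc = -42 - 16 = -58 -> the log has a different value
Conclusion: step 12 carries the first error; the entry should be acc = -58.

step 12, acc = -58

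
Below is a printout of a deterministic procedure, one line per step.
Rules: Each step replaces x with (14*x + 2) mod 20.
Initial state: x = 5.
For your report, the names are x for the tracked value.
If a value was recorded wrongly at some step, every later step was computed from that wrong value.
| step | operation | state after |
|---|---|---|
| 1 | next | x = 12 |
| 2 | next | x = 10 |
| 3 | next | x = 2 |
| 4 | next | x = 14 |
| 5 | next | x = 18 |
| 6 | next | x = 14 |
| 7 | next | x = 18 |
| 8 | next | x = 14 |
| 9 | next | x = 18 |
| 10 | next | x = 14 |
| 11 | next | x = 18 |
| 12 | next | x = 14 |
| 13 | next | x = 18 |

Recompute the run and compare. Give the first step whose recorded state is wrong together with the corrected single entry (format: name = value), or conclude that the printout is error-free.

Recomputing the run from the initial state:
step 1: x = 12
step 2: x = 10
step 3: x = 2
step 4: x = 10
step 5: x = 2
step 6: x = 10
step 7: x = 2
step 8: x = 10
step 9: x = 2
step 10: x = 10
step 11: x = 2
step 12: x = 10
step 13: x = 2
The first disagreement with the printout is at step 4, where the value should be x = 10.

step 4, x = 10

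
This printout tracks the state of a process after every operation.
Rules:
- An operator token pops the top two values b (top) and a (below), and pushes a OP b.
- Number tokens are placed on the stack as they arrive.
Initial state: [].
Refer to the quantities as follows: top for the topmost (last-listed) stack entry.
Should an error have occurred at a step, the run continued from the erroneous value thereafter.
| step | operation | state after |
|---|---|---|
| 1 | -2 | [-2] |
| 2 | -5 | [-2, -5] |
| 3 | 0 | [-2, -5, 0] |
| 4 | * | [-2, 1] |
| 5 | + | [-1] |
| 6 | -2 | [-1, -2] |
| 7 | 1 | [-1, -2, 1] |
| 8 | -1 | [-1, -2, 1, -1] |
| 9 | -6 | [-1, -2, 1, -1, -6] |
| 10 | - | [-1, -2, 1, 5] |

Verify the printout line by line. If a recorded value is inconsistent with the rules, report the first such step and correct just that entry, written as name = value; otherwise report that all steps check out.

step 4, top = 0

Recomputing the run from the initial state:
step 1: [-2]
step 2: [-2, -5]
step 3: [-2, -5, 0]
step 4: [-2, 0]
step 5: [-2]
step 6: [-2, -2]
step 7: [-2, -2, 1]
step 8: [-2, -2, 1, -1]
step 9: [-2, -2, 1, -1, -6]
step 10: [-2, -2, 1, 5]
The first disagreement with the printout is at step 4, where the value should be top = 0.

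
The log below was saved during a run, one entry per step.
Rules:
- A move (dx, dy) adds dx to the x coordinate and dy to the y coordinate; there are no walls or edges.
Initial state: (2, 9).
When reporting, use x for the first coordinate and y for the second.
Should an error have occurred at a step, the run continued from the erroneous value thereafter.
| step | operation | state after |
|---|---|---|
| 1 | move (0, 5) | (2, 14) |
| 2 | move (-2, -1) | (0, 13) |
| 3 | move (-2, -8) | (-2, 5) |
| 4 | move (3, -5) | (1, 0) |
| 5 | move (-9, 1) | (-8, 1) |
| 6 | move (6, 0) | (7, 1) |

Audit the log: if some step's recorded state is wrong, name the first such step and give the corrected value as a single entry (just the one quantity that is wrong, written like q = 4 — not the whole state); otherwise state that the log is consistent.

step 6, x = -2

Step 1: x = 2 + (0) = 2, y = 9 + (5) = 14 — in agreement.
Step 2: x = 2 + (-2) = 0, y = 14 + (-1) = 13 — consistent with the log.
Step 3: x = 0 + (-2) = -2, y = 13 + (-8) = 5 — matches.
Step 4: x = -2 + (3) = 1, y = 5 + (-5) = 0 — no discrepancy.
Step 5: x = 1 + (-9) = -8, y = 0 + (1) = 1 — checks out.
Step 6: x = -8 + (6) = -2, y = 1 + (0) = 1 — the log disagrees here.
So the first discrepancy is step 6, where the right value is x = -2.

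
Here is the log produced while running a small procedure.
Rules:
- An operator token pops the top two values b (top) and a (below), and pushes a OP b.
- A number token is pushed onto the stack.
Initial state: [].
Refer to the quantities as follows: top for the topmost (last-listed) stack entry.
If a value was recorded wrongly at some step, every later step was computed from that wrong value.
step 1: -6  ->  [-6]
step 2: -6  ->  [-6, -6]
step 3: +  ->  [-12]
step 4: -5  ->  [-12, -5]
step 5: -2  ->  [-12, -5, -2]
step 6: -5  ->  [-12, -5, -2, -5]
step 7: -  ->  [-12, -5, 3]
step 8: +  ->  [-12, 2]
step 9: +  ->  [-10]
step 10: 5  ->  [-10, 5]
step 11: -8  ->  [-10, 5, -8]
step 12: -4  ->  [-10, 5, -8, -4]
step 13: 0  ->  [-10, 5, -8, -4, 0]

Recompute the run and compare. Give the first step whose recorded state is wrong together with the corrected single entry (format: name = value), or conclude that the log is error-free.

1. push -6: top = -6 (checks out)
2. push -6: top = -6 (same as recorded)
3. -6 + -6 = -12 (in agreement)
4. push -5: top = -5 (verified)
5. push -2: top = -2 (confirmed correct)
6. push -5: top = -5 (in agreement)
7. -2 - -5 = 3 (exactly as logged)
8. -5 + 3 = -2 (first mismatch against the log)
First incorrect step: 8; the correct value is top = -2.

step 8, top = -2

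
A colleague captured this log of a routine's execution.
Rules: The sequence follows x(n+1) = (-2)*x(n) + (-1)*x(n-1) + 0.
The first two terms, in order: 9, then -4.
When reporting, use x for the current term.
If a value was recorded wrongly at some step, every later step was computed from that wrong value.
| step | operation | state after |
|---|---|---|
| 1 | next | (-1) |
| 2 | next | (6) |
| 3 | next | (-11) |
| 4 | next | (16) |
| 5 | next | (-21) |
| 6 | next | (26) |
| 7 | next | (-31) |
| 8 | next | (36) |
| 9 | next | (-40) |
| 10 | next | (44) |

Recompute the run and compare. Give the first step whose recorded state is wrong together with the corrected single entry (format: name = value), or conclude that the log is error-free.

step 9, x = -41

Recomputing the run from the initial state:
step 1: x = -1
step 2: x = 6
step 3: x = -11
step 4: x = 16
step 5: x = -21
step 6: x = 26
step 7: x = -31
step 8: x = 36
step 9: x = -41
step 10: x = 46
The first disagreement with the log is at step 9, where the value should be x = -41.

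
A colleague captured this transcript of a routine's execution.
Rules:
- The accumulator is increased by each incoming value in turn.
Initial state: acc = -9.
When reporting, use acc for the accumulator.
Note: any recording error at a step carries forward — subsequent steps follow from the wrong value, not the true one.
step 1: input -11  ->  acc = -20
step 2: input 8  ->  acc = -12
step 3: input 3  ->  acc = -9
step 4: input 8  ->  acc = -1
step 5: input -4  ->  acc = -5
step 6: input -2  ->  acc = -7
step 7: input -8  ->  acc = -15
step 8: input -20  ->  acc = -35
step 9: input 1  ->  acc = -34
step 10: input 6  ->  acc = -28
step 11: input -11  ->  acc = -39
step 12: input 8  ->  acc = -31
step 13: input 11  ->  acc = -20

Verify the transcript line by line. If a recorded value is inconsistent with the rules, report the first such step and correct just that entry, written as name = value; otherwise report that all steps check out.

no error

Recomputing the run from the initial state:
step 1: acc = -20
step 2: acc = -12
step 3: acc = -9
step 4: acc = -1
step 5: acc = -5
step 6: acc = -7
step 7: acc = -15
step 8: acc = -35
step 9: acc = -34
step 10: acc = -28
step 11: acc = -39
step 12: acc = -31
step 13: acc = -20
This matches the transcript at every step.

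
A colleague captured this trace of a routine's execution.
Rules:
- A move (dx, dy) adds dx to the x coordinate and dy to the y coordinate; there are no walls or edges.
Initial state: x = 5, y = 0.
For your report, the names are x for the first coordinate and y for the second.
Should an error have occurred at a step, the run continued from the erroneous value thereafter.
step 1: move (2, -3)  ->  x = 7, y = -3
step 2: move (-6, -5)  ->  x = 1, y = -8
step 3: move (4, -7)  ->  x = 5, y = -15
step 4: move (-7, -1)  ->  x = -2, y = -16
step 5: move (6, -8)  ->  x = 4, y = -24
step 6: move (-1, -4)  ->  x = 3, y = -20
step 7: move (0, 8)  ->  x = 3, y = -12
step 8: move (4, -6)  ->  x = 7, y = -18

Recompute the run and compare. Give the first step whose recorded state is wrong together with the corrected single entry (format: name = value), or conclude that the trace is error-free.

step 6, y = -28

Recomputing the run from the initial state:
step 1: x = 7, y = -3
step 2: x = 1, y = -8
step 3: x = 5, y = -15
step 4: x = -2, y = -16
step 5: x = 4, y = -24
step 6: x = 3, y = -28
step 7: x = 3, y = -20
step 8: x = 7, y = -26
The first disagreement with the trace is at step 6, where the value should be y = -28.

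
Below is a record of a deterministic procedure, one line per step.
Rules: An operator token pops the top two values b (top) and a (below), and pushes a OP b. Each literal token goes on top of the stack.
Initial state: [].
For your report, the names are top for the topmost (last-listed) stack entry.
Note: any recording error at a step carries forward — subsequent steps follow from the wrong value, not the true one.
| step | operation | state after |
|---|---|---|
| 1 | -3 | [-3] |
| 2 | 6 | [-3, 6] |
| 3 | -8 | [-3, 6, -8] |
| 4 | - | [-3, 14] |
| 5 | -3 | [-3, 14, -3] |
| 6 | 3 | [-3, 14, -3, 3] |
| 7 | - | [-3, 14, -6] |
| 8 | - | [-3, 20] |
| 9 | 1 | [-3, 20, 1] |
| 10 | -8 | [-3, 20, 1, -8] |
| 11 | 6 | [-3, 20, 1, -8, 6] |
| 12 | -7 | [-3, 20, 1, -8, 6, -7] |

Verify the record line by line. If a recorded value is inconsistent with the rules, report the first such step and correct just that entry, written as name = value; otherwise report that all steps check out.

no error

Step 1: push -3: top = -3 — consistent with the record.
Step 2: push 6: top = 6 — matches.
Step 3: push -8: top = -8 — checks out.
Step 4: 6 - -8 = 14 — same as recorded.
Step 5: push -3: top = -3 — checks out.
Step 6: push 3: top = 3 — checks out.
Step 7: -3 - 3 = -6 — in agreement.
Step 8: 14 - -6 = 20 — verified.
Step 9: push 1: top = 1 — checks out.
Step 10: push -8: top = -8 — agrees with the record.
Step 11: push 6: top = 6 — verified.
Step 12: push -7: top = -7 — same as recorded.
Every step is consistent.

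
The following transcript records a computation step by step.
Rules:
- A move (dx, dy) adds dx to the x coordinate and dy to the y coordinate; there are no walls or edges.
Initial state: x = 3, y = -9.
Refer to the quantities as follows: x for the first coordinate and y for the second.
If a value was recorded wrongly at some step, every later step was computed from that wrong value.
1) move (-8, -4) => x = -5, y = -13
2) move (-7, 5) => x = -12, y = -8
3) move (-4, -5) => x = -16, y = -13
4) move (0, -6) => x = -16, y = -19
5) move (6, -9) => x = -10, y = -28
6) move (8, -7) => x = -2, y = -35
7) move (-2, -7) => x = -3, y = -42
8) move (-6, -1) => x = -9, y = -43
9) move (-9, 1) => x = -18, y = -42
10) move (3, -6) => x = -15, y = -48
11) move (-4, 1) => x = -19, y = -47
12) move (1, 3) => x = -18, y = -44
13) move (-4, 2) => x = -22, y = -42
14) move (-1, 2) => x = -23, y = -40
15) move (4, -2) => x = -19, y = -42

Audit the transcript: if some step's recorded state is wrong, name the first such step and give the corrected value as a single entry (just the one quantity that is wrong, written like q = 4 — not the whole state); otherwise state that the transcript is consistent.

step 7, x = -4

step 1: x = 3 + (-8) = -5, y = -9 + (-4) = -13 -> in agreement
step 2: x = -5 + (-7) = -12, y = -13 + (5) = -8 -> exactly as logged
step 3: x = -12 + (-4) = -16, y = -8 + (-5) = -13 -> checks out
step 4: x = -16 + (0) = -16, y = -13 + (-6) = -19 -> agrees with the transcript
step 5: x = -16 + (6) = -10, y = -19 + (-9) = -28 -> no discrepancy
step 6: x = -10 + (8) = -2, y = -28 + (-7) = -35 -> checks out
step 7: x = -2 + (-2) = -4, y = -35 + (-7) = -42 -> a discrepancy with the transcript
So the first discrepancy is step 7, where the right value is x = -4.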